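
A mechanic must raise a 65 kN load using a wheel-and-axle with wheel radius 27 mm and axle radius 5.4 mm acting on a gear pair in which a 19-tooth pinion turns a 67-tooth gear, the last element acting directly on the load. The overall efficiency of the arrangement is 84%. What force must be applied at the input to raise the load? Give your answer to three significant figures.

4.39 kN

Wheel-and-axle MA = R/r = 27/5.4 = 5.
Gear pair MA = 67/19 = 3.5263.
Combined ideal MA = 5 × 3.5263 = 17.632.
Actual MA = 17.632 × 0.84 = 14.811.
Effort = load / actual MA = 65 / 14.811 = 4.3888 kN.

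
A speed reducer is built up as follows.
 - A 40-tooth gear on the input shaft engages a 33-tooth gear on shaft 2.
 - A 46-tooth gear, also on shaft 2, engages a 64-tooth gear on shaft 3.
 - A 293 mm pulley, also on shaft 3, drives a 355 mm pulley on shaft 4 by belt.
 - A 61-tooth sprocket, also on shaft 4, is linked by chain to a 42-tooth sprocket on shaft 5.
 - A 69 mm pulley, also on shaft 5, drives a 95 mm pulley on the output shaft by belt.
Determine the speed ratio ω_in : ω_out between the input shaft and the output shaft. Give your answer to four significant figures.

1.318

Each stage contributes driven/driver: gear mesh 33/40 = 0.825, gear mesh 64/46 = 1.3913, belt 355/293 = 1.2116, chain 42/61 = 0.68852, belt 95/69 = 1.3768.
Overall: 0.825 × 1.3913 × 1.2116 × 0.68852 × 1.3768 = 1.3184.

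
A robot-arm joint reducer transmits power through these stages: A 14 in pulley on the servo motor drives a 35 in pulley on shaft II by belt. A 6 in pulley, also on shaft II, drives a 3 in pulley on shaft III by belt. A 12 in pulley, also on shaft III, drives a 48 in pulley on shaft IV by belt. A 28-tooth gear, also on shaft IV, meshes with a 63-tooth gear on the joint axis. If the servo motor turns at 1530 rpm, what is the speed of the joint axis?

136 rpm

the servo motor → shaft II (belt, 35/14): 1530 ÷ 2.5 = 612 rpm
shaft II → shaft III (belt, 3/6): 612 ÷ 0.5 = 1224 rpm
shaft III → shaft IV (belt, 48/12): 1224 ÷ 4 = 306 rpm
shaft IV → the joint axis (gear mesh, 63/28): 306 ÷ 2.25 = 136 rpm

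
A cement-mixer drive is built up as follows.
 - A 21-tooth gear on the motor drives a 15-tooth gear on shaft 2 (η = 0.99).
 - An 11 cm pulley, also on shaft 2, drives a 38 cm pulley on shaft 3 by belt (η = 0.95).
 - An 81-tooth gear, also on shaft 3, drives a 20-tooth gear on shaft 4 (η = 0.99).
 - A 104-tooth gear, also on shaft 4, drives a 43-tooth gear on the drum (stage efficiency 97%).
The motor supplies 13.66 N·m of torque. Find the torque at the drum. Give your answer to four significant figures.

After the gear mesh (15/21): 13.66 × 0.71429 × 0.99 = 9.6596 N·m
After the belt (38/11): 9.6596 × 3.4545 × 0.95 = 31.701 N·m
After the gear mesh (20/81): 31.701 × 0.24691 × 0.99 = 7.7491 N·m
After the gear mesh (43/104): 7.7491 × 0.41346 × 0.97 = 3.1078 N·m

3.108 N·m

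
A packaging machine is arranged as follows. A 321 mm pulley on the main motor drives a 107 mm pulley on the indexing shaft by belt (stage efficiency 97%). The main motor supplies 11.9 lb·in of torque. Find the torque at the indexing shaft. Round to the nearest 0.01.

belt 107/321 = 0.33333 → τ = 11.9·0.33333·0.97 = 3.8477 lb·in

3.85 lb·in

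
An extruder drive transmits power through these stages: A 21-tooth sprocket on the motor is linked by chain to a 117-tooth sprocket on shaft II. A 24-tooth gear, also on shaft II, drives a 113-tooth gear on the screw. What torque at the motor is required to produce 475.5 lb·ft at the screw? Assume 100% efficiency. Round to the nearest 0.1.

Overall ratio R = 5.5714 × 4.7083 = 26.232.
Input torque = output torque / R = 475.5 / 26.232 = 18.127 lb·ft.

18.1 lb·ft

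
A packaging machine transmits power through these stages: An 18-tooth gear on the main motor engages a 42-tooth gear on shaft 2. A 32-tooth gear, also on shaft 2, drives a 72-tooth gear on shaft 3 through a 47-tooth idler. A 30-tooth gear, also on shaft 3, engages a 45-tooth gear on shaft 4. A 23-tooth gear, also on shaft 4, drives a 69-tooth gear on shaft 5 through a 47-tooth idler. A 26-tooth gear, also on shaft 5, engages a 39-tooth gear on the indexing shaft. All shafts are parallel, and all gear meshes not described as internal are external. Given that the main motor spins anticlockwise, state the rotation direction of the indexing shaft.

the main motor → shaft 2: external mesh, 1 reversal → CW.
shaft 2 → shaft 3: driver → idler → driven is 2 external meshes, 2 reversals → CW.
shaft 3 → shaft 4: external mesh, 1 reversal → CCW.
shaft 4 → shaft 5: driver → idler → driven is 2 external meshes, 2 reversals → CCW.
shaft 5 → the indexing shaft: external mesh, 1 reversal → CW.
7 reversals in total — an odd number — so the indexing shaft turns opposite to the main motor.

clockwise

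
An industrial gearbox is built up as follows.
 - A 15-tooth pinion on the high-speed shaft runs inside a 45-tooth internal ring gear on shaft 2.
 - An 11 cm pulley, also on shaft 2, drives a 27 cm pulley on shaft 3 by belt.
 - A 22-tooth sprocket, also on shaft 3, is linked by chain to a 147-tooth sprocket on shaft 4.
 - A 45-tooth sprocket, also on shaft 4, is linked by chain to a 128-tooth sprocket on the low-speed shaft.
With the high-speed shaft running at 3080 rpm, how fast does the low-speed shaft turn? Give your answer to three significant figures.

22.0 rpm

Internal gear: ratio = 45/15 = 3, so shaft 2 turns at 3080 / 3 = 1026.7 rpm.
Belt: ratio = 27/11 = 2.4545, so shaft 3 turns at 1026.7 / 2.4545 = 418.27 rpm.
Chain: ratio = 147/22 = 6.6818, so shaft 4 turns at 418.27 / 6.6818 = 62.598 rpm.
Chain: ratio = 128/45 = 2.8444, so the low-speed shaft turns at 62.598 / 2.8444 = 22.007 rpm.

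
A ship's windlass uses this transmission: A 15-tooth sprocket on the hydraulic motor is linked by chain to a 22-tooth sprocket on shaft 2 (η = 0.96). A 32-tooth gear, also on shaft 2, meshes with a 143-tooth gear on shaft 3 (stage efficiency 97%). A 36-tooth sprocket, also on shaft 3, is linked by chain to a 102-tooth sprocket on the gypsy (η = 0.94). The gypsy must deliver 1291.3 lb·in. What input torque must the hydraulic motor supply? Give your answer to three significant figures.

Overall ratio R = 1.4667 × 4.4688 × 2.8333 = 18.57; overall efficiency η = 0.96 × 0.97 × 0.94 = 0.8753.
Input torque = output torque / (R × η) = 1291.3 / (18.57 × 0.8753) = 79.44 lb·in.

79.4 lb·in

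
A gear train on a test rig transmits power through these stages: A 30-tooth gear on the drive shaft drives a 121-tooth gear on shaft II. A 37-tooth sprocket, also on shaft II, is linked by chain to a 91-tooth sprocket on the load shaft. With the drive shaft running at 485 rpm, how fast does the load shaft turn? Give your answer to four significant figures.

48.89 rpm

Gear mesh: ratio = 121/30 = 4.0333, so shaft II turns at 485 / 4.0333 = 120.25 rpm.
Chain: ratio = 91/37 = 2.4595, so the load shaft turns at 120.25 / 2.4595 = 48.892 rpm.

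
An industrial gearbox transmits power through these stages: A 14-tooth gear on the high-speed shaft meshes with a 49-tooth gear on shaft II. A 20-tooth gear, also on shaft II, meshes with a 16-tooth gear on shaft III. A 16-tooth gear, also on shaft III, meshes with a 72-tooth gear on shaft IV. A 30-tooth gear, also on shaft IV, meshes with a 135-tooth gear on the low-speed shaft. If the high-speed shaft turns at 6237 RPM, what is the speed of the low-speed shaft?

110 RPM

Gear mesh: ratio = 49/14 = 3.5, so shaft II turns at 6237 / 3.5 = 1782 RPM.
Gear mesh: ratio = 16/20 = 0.8, so shaft III turns at 1782 / 0.8 = 2227.5 RPM.
Gear mesh: ratio = 72/16 = 4.5, so shaft IV turns at 2227.5 / 4.5 = 495 RPM.
Gear mesh: ratio = 135/30 = 4.5, so the low-speed shaft turns at 495 / 4.5 = 110 RPM.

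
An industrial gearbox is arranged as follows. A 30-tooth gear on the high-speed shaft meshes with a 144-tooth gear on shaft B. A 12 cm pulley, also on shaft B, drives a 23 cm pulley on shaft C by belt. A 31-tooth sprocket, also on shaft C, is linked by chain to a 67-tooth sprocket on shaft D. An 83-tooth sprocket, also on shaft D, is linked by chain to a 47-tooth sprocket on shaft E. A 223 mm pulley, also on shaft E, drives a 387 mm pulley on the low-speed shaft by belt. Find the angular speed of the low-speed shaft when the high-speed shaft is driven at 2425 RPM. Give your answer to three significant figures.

gear mesh 144/30 = 4.8 → 2425/4.8 = 505.21 RPM
belt 23/12 = 1.9167 → 505.21/1.9167 = 263.59 RPM
chain 67/31 = 2.1613 → 263.59/2.1613 = 121.96 RPM
chain 47/83 = 0.56627 → 121.96/0.56627 = 215.37 RPM
belt 387/223 = 1.7354 → 215.37/1.7354 = 124.1 RPM

124 RPM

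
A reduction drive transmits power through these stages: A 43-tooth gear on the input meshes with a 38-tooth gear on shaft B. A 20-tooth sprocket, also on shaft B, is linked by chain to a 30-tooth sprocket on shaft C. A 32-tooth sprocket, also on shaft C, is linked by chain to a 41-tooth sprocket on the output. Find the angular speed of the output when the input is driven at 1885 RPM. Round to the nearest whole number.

Gear mesh: ratio = 38/43 = 0.88372, so shaft B turns at 1885 / 0.88372 = 2133 RPM.
Chain: ratio = 30/20 = 1.5, so shaft C turns at 2133 / 1.5 = 1422 RPM.
Chain: ratio = 41/32 = 1.2812, so the output turns at 1422 / 1.2812 = 1109.9 RPM.

1110 RPM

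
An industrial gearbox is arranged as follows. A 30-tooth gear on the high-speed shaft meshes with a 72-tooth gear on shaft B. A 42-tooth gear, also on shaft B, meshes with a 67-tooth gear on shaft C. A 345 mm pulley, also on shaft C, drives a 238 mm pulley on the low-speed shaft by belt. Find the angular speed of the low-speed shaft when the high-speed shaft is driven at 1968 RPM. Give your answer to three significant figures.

745 RPM

gear mesh 72/30 = 2.4 → 1968/2.4 = 820 RPM
gear mesh 67/42 = 1.5952 → 820/1.5952 = 514.03 RPM
belt 238/345 = 0.68986 → 514.03/0.68986 = 745.13 RPM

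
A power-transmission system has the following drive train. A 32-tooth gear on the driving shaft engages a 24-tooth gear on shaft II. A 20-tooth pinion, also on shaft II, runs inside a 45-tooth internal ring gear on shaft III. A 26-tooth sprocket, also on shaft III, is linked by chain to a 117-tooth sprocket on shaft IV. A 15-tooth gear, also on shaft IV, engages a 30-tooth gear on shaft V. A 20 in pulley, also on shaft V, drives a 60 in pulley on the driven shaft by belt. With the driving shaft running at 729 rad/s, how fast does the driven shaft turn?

Gear mesh: ratio = 24/32 = 0.75, so shaft II turns at 729 / 0.75 = 972 rad/s.
Internal gear: ratio = 45/20 = 2.25, so shaft III turns at 972 / 2.25 = 432 rad/s.
Chain: ratio = 117/26 = 4.5, so shaft IV turns at 432 / 4.5 = 96 rad/s.
Gear mesh: ratio = 30/15 = 2, so shaft V turns at 96 / 2 = 48 rad/s.
Belt: ratio = 60/20 = 3, so the driven shaft turns at 48 / 3 = 16 rad/s.

16 rad/s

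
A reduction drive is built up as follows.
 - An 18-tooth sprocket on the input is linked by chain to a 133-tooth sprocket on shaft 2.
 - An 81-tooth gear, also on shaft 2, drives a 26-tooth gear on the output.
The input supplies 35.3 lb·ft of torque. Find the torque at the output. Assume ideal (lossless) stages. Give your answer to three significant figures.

83.7 lb·ft

Chain: ratio = 133/18 = 7.3889; torque at shaft 2 = 35.3 × 7.3889 = 260.83 lb·ft.
Gear mesh: ratio = 26/81 = 0.32099; torque at the output = 260.83 × 0.32099 = 83.722 lb·ft.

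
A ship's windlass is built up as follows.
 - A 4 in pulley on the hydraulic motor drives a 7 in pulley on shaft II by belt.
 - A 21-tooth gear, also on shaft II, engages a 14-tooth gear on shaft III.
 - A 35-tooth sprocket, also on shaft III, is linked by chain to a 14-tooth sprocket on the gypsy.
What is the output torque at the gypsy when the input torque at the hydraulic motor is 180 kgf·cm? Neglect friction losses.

84 kgf·cm

belt 7/4 = 1.75 → τ = 180·1.75 = 315 kgf·cm
gear mesh 14/21 = 0.66667 → τ = 315·0.66667 = 210 kgf·cm
chain 14/35 = 0.4 → τ = 210·0.4 = 84 kgf·cm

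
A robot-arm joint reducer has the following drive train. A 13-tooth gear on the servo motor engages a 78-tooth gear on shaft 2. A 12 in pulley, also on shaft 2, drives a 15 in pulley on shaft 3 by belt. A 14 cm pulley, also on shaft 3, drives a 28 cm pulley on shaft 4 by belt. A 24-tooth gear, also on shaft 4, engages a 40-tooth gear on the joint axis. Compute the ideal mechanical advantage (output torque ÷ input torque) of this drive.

Each stage contributes driven/driver: gear mesh 78/13 = 6, belt 15/12 = 1.25, belt 28/14 = 2, gear mesh 40/24 = 1.6667.
Overall: 6 × 1.25 × 2 × 1.6667 = 25.

25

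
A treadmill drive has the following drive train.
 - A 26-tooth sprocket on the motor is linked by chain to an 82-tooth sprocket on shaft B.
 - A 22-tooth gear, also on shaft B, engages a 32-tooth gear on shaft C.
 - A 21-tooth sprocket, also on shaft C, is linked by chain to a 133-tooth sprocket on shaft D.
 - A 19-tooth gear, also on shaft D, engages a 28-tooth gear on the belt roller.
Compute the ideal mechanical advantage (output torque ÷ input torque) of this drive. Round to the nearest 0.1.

Each stage contributes driven/driver: chain 82/26 = 3.1538, gear mesh 32/22 = 1.4545, chain 133/21 = 6.3333, gear mesh 28/19 = 1.4737.
Overall: 3.1538 × 1.4545 × 6.3333 × 1.4737 = 42.816.

42.8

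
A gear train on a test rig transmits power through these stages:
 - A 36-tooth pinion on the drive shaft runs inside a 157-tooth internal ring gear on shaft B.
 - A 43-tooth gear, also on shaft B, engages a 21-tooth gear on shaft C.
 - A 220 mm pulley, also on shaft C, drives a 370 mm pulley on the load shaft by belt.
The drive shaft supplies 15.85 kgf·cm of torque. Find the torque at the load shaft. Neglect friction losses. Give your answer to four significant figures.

internal gear 157/36 = 4.3611 → τ = 15.85·4.3611 = 69.124 kgf·cm
gear mesh 21/43 = 0.48837 → τ = 69.124·0.48837 = 33.758 kgf·cm
belt 370/220 = 1.6818 → τ = 33.758·1.6818 = 56.775 kgf·cm

56.77 kgf·cm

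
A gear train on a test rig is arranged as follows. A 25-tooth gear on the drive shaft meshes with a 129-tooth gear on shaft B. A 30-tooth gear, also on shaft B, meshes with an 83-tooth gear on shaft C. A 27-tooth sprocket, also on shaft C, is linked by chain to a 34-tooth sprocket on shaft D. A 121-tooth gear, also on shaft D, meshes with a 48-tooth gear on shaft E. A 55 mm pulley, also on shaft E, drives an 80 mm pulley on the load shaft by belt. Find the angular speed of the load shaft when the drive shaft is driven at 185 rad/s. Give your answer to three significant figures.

17.8 rad/s

the drive shaft → shaft B (gear mesh, 129/25): 185 ÷ 5.16 = 35.853 rad/s
shaft B → shaft C (gear mesh, 83/30): 35.853 ÷ 2.7667 = 12.959 rad/s
shaft C → shaft D (chain, 34/27): 12.959 ÷ 1.2593 = 10.291 rad/s
shaft D → shaft E (gear mesh, 48/121): 10.291 ÷ 0.39669 = 25.941 rad/s
shaft E → the load shaft (belt, 80/55): 25.941 ÷ 1.4545 = 17.835 rad/s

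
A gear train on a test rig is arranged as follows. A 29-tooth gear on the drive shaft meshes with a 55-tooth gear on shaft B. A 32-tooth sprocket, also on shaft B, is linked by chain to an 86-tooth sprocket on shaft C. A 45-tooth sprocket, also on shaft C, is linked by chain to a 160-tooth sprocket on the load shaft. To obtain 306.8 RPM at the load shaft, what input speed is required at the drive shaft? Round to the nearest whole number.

5560 RPM

Overall ratio R = 1.8966 × 2.6875 × 3.5556 = 18.123.
Required input speed = output speed × R = 306.8 × 18.123 = 5560 RPM.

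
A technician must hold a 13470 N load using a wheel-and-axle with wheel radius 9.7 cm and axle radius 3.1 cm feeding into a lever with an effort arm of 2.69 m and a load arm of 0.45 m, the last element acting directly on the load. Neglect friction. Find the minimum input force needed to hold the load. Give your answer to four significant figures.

720.1 N

Wheel-and-axle MA = R/r = 9.7/3.1 = 3.129.
Lever MA = effort arm / load arm = 2.69/0.45 = 5.9778.
Combined ideal MA = 3.129 × 5.9778 = 18.705.
Effort = load / MA = 13470 / 18.705 = 720.14 N.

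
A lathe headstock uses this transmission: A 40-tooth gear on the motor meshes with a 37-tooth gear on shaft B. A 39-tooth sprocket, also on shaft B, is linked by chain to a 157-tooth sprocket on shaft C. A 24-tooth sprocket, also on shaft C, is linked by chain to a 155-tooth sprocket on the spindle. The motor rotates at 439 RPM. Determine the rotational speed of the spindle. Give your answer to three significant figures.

18.3 RPM

Gear mesh: ratio = 37/40 = 0.925, so shaft B turns at 439 / 0.925 = 474.59 RPM.
Chain: ratio = 157/39 = 4.0256, so shaft C turns at 474.59 / 4.0256 = 117.89 RPM.
Chain: ratio = 155/24 = 6.4583, so the spindle turns at 117.89 / 6.4583 = 18.254 RPM.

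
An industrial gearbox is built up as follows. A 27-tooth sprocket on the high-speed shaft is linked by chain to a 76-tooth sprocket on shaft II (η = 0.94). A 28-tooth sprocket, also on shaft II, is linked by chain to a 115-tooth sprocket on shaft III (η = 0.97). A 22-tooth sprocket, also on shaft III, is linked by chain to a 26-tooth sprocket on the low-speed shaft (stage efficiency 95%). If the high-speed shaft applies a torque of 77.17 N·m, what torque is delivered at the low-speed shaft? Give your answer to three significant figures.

913 N·m

Chain: ratio = 76/27 = 2.8148; torque at shaft II = 77.17 × 2.8148 × 0.94 = 204.19 N·m.
Chain: ratio = 115/28 = 4.1071; torque at shaft III = 204.19 × 4.1071 × 0.97 = 813.46 N·m.
Chain: ratio = 26/22 = 1.1818; torque at the low-speed shaft = 813.46 × 1.1818 × 0.95 = 913.3 N·m.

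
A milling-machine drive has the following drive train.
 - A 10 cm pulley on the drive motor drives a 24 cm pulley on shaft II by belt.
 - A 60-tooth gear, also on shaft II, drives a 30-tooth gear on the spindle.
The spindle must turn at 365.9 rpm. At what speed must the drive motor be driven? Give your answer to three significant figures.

Overall ratio R = 2.4 × 0.5 = 1.2.
Required input speed = output speed × R = 365.9 × 1.2 = 439.08 rpm.

439 rpm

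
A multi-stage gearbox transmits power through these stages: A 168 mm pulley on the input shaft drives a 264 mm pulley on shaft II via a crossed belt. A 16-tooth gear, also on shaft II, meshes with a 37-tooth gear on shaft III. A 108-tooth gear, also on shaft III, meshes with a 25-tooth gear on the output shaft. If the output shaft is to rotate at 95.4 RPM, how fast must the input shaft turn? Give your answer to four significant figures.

Overall ratio R = 1.5714 × 2.3125 × 0.23148 = 0.84119.
Required input speed = output speed × R = 95.4 × 0.84119 = 80.249 RPM.

80.25 RPM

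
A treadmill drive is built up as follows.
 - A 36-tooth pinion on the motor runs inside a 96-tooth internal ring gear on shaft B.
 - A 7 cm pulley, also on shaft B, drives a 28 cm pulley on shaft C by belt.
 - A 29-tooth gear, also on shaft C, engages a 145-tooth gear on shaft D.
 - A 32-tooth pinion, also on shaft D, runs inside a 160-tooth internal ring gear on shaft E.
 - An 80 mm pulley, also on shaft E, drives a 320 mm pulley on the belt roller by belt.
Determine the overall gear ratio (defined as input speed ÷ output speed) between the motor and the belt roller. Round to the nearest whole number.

Each stage contributes driven/driver: internal gear 96/36 = 2.6667, belt 28/7 = 4, gear mesh 145/29 = 5, internal gear 160/32 = 5, belt 320/80 = 4.
Overall: 2.6667 × 4 × 5 × 5 × 4 = 1066.7.

1067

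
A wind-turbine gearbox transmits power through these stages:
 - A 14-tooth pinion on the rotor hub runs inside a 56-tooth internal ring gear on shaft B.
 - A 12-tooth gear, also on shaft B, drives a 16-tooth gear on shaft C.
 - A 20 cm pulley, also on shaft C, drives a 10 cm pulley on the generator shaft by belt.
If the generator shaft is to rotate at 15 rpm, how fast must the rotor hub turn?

40 rpm

Overall ratio R = 4 × 1.3333 × 0.5 = 2.6667.
Required input speed = output speed × R = 15 × 2.6667 = 40 rpm.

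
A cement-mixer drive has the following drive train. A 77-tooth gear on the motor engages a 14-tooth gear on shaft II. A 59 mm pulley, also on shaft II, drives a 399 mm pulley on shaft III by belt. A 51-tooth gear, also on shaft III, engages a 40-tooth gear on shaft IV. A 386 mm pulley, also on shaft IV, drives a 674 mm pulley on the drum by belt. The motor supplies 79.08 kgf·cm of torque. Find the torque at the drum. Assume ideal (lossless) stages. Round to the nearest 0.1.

Gear mesh: ratio = 14/77 = 0.18182; torque at shaft II = 79.08 × 0.18182 = 14.378 kgf·cm.
Belt: ratio = 399/59 = 6.7627; torque at shaft III = 14.378 × 6.7627 = 97.236 kgf·cm.
Gear mesh: ratio = 40/51 = 0.78431; torque at shaft IV = 97.236 × 0.78431 = 76.263 kgf·cm.
Belt: ratio = 674/386 = 1.7461; torque at the drum = 76.263 × 1.7461 = 133.16 kgf·cm.

133.2 kgf·cm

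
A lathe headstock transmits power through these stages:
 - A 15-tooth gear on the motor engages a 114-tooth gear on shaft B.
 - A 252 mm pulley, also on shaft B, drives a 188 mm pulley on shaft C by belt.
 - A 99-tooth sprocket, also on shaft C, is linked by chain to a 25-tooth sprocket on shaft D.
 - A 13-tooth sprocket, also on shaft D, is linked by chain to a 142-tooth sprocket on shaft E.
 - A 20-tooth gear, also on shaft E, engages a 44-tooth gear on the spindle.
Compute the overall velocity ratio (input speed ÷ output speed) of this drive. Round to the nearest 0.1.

Each stage contributes driven/driver: gear mesh 114/15 = 7.6, belt 188/252 = 0.74603, chain 25/99 = 0.25253, chain 142/13 = 10.923, gear mesh 44/20 = 2.2.
Overall: 7.6 × 0.74603 × 0.25253 × 10.923 × 2.2 = 34.407.

34.4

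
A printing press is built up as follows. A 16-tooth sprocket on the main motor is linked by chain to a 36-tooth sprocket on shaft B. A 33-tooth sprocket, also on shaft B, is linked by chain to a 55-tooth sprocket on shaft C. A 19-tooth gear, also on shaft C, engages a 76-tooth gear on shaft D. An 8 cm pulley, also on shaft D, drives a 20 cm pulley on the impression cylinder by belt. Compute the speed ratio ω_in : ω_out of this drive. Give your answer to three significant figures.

Each stage contributes driven/driver: chain 36/16 = 2.25, chain 55/33 = 1.6667, gear mesh 76/19 = 4, belt 20/8 = 2.5.
Overall: 2.25 × 1.6667 × 4 × 2.5 = 37.5.

37.5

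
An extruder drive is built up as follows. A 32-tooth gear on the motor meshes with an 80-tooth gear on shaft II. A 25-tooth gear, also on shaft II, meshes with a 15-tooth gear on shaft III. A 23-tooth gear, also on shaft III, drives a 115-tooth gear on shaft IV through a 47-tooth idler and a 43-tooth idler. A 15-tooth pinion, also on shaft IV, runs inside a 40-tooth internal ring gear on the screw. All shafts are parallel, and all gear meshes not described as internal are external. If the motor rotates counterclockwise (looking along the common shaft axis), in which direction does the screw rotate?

the motor → shaft II: external mesh, 1 reversal → CW.
shaft II → shaft III: external mesh, 1 reversal → CCW.
shaft III → shaft IV: driver → idler → idler → driven is 3 external meshes, 3 reversals → CW.
shaft IV → the screw: internal mesh, same direction → CW.
5 reversals in total — an odd number — so the screw turns opposite to the motor.

clockwise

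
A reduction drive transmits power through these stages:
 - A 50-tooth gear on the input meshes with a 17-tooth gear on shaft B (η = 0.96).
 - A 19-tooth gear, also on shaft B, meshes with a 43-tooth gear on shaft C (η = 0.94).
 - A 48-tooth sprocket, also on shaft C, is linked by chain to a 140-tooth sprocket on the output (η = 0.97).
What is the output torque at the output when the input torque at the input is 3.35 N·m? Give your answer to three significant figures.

Gear mesh: ratio = 17/50 = 0.34; torque at shaft B = 3.35 × 0.34 × 0.96 = 1.0934 N·m.
Gear mesh: ratio = 43/19 = 2.2632; torque at shaft C = 1.0934 × 2.2632 × 0.94 = 2.3261 N·m.
Chain: ratio = 140/48 = 2.9167; torque at the output = 2.3261 × 2.9167 × 0.97 = 6.5811 N·m.

6.58 N·m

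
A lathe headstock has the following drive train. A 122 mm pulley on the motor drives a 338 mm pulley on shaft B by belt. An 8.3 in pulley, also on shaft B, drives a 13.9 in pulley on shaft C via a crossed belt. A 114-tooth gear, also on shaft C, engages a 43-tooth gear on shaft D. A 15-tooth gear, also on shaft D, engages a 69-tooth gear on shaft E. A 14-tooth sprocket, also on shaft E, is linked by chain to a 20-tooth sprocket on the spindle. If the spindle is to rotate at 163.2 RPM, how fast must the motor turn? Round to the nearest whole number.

1877 RPM

Overall ratio R = 2.7705 × 1.6747 × 0.37719 × 4.6 × 1.4286 = 11.501.
Required input speed = output speed × R = 163.2 × 11.501 = 1876.9 RPM.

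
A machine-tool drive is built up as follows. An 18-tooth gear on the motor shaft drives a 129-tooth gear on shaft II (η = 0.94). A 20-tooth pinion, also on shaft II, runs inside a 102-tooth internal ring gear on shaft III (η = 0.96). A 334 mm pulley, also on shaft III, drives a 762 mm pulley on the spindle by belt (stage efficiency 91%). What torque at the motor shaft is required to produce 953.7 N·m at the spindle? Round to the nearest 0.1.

13.9 N·m

Overall ratio R = 7.1667 × 5.1 × 2.2814 = 83.387; overall efficiency η = 0.94 × 0.96 × 0.91 = 0.8212.
Input torque = output torque / (R × η) = 953.7 / (83.387 × 0.8212) = 13.928 N·m.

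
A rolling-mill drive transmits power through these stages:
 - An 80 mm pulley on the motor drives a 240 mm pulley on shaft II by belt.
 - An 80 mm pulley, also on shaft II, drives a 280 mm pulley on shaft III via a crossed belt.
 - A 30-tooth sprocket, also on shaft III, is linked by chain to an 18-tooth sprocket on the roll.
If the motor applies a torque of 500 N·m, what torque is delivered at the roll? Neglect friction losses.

3150 N·m

After the belt (240/80): 500 × 3 = 1500 N·m
After the belt (280/80): 1500 × 3.5 = 5250 N·m
After the chain (18/30): 5250 × 0.6 = 3150 N·m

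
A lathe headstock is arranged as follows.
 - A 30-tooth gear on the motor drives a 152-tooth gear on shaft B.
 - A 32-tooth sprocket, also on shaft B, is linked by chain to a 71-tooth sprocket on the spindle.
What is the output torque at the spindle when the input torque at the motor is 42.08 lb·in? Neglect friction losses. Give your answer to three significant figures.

After the gear mesh (152/30): 42.08 × 5.0667 = 213.21 lb·in
After the chain (71/32): 213.21 × 2.2188 = 473.05 lb·in

473 lb·in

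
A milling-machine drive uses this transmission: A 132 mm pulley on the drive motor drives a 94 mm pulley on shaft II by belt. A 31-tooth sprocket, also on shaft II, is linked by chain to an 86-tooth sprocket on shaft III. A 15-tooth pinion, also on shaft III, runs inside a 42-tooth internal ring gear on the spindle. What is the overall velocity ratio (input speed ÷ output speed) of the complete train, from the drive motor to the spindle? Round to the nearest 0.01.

Each stage contributes driven/driver: belt 94/132 = 0.71212, chain 86/31 = 2.7742, internal gear 42/15 = 2.8.
Overall: 0.71212 × 2.7742 × 2.8 = 5.5316.

5.53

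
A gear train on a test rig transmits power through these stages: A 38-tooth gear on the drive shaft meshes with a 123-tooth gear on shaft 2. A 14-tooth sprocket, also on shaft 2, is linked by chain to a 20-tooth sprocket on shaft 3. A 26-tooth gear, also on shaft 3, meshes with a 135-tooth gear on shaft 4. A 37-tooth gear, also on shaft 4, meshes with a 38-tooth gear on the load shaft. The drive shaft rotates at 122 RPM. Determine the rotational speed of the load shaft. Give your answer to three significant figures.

4.95 RPM

gear mesh 123/38 = 3.2368 → 122/3.2368 = 37.691 RPM
chain 20/14 = 1.4286 → 37.691/1.4286 = 26.384 RPM
gear mesh 135/26 = 5.1923 → 26.384/5.1923 = 5.0813 RPM
gear mesh 38/37 = 1.027 → 5.0813/1.027 = 4.9476 RPM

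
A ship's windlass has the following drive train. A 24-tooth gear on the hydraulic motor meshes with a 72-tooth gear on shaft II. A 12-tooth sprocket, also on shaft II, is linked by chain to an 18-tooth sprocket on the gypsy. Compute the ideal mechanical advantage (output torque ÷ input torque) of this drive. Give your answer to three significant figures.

Each stage contributes driven/driver: gear mesh 72/24 = 3, chain 18/12 = 1.5.
Overall: 3 × 1.5 = 4.5.

4.50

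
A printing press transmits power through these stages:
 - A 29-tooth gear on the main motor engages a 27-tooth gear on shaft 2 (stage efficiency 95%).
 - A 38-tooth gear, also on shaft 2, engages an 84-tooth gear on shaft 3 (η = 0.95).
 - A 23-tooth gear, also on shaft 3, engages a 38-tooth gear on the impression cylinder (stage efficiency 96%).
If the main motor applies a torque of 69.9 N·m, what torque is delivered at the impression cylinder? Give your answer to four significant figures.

After the gear mesh (27/29): 69.9 × 0.93103 × 0.95 = 61.825 N·m
After the gear mesh (84/38): 61.825 × 2.2105 × 0.95 = 129.83 N·m
After the gear mesh (38/23): 129.83 × 1.6522 × 0.96 = 205.93 N·m

205.9 N·m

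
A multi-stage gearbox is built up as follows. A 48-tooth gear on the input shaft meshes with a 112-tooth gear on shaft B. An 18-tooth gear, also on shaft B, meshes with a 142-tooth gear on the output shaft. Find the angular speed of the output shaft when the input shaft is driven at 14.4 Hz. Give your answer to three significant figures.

Gear mesh: ratio = 112/48 = 2.3333, so shaft B turns at 14.4 / 2.3333 = 6.1714 Hz.
Gear mesh: ratio = 142/18 = 7.8889, so the output shaft turns at 6.1714 / 7.8889 = 0.78229 Hz.

0.782 Hz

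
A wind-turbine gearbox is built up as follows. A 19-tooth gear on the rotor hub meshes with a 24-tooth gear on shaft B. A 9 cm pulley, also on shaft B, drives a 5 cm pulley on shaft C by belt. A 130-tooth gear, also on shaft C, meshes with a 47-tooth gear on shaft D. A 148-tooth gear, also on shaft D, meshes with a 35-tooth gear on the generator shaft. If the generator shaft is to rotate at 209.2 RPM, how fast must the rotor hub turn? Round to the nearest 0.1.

Overall ratio R = 1.2632 × 0.55556 × 0.36154 × 0.23649 = 0.059999.
Required input speed = output speed × R = 209.2 × 0.059999 = 12.552 RPM.

12.6 RPM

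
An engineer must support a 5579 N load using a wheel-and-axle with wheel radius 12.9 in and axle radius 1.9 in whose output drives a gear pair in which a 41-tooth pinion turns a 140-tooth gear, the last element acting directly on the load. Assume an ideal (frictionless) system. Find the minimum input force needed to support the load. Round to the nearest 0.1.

240.6 N

Wheel-and-axle MA = R/r = 12.9/1.9 = 6.7895.
Gear pair MA = 140/41 = 3.4146.
Combined ideal MA = 6.7895 × 3.4146 = 23.184.
Effort = load / MA = 5579 / 23.184 = 240.64 N.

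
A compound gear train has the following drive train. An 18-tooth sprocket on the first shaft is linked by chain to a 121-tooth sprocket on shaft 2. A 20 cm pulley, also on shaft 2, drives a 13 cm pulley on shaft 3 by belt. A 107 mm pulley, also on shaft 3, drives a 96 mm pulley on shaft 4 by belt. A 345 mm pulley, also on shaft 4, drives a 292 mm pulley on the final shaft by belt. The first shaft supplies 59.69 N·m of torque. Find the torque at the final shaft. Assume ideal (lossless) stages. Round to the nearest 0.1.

After the chain (121/18): 59.69 × 6.7222 = 401.25 N·m
After the belt (13/20): 401.25 × 0.65 = 260.81 N·m
After the belt (96/107): 260.81 × 0.8972 = 234 N·m
After the belt (292/345): 234 × 0.84638 = 198.05 N·m

198.1 N·m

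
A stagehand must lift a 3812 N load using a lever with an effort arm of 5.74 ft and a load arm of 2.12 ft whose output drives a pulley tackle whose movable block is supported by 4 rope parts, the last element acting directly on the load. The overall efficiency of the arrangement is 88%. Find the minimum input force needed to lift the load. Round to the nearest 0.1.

400.0 N

Lever MA = effort arm / load arm = 5.74/2.12 = 2.7075.
Block-and-tackle MA = number of supporting rope parts = 4.
Combined ideal MA = 2.7075 × 4 = 10.83.
Actual MA = 10.83 × 0.88 = 9.5306.
Effort = load / actual MA = 3812 / 9.5306 = 399.98 N.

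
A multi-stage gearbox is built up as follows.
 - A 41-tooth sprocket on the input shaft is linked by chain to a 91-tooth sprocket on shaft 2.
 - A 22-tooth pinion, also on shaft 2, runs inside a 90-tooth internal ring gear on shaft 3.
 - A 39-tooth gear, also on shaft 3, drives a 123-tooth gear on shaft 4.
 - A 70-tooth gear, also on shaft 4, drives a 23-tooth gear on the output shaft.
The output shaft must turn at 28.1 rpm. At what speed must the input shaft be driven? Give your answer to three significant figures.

Overall ratio R = 2.2195 × 4.0909 × 3.1538 × 0.32857 = 9.4091.
Required input speed = output speed × R = 28.1 × 9.4091 = 264.4 rpm.

264 rpm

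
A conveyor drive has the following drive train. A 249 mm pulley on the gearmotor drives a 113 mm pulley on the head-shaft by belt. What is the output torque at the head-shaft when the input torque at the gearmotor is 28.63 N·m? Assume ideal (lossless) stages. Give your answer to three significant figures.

Belt: ratio = 113/249 = 0.45382; torque at the head-shaft = 28.63 × 0.45382 = 12.993 N·m.

13.0 N·m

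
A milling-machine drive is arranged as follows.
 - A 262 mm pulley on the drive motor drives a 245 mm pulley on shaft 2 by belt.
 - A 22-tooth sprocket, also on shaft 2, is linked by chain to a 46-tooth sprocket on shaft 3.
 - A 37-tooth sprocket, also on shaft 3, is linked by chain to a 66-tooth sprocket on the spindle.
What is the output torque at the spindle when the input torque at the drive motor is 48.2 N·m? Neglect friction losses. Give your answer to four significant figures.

belt 245/262 = 0.93511 → τ = 48.2·0.93511 = 45.073 N·m
chain 46/22 = 2.0909 → τ = 45.073·2.0909 = 94.243 N·m
chain 66/37 = 1.7838 → τ = 94.243·1.7838 = 168.11 N·m

168.1 N·m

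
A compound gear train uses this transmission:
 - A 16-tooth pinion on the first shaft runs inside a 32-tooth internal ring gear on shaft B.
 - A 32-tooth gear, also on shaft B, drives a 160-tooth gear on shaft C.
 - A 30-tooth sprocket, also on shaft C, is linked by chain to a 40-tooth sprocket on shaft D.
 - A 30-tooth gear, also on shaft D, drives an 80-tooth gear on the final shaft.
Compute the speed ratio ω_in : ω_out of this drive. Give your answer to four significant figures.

35.56

Each stage contributes driven/driver: internal gear 32/16 = 2, gear mesh 160/32 = 5, chain 40/30 = 1.3333, gear mesh 80/30 = 2.6667.
Overall: 2 × 5 × 1.3333 × 2.6667 = 35.556.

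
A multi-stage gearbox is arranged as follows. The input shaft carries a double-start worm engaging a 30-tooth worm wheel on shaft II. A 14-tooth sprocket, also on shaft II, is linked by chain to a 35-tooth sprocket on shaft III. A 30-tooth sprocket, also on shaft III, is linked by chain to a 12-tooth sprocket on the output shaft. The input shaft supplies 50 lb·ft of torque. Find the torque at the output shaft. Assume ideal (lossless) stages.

Worm: ratio = 30/2 = 15; torque at shaft II = 50 × 15 = 750 lb·ft.
Chain: ratio = 35/14 = 2.5; torque at shaft III = 750 × 2.5 = 1875 lb·ft.
Chain: ratio = 12/30 = 0.4; torque at the output shaft = 1875 × 0.4 = 750 lb·ft.

750 lb·ft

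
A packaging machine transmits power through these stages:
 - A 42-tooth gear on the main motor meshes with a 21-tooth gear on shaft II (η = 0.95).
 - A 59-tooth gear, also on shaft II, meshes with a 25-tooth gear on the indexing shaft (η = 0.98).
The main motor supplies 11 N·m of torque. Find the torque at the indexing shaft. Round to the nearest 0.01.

Gear mesh: ratio = 21/42 = 0.5; torque at shaft II = 11 × 0.5 × 0.95 = 5.225 N·m.
Gear mesh: ratio = 25/59 = 0.42373; torque at the indexing shaft = 5.225 × 0.42373 × 0.98 = 2.1697 N·m.

2.17 N·m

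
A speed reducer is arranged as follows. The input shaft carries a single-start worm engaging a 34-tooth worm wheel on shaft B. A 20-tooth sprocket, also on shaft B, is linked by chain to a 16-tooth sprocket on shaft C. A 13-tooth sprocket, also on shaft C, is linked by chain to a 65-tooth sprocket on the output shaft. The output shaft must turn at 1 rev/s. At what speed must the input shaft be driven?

136 rev/s

Overall ratio R = 34 × 0.8 × 5 = 136.
Required input speed = output speed × R = 1 × 136 = 136 rev/s.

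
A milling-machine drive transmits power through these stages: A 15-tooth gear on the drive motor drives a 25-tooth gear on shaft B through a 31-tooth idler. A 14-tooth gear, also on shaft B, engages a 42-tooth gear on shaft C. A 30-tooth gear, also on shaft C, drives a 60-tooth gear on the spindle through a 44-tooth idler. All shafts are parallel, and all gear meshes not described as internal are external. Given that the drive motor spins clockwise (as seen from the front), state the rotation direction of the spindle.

counterclockwise

the drive motor → shaft B: driver → idler → driven is 2 external meshes, 2 reversals → CW.
shaft B → shaft C: external mesh, 1 reversal → CCW.
shaft C → the spindle: driver → idler → driven is 2 external meshes, 2 reversals → CCW.
5 reversals in total — an odd number — so the spindle turns opposite to the drive motor.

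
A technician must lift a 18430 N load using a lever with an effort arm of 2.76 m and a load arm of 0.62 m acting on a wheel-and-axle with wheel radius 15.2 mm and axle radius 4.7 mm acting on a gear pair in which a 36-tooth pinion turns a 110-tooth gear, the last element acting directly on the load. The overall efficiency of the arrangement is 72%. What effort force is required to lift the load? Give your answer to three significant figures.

Lever MA = effort arm / load arm = 2.76/0.62 = 4.4516.
Wheel-and-axle MA = R/r = 15.2/4.7 = 3.234.
Gear pair MA = 110/36 = 3.0556.
Combined ideal MA = 4.4516 × 3.234 × 3.0556 = 43.99.
Actual MA = 43.99 × 0.72 = 31.673.
Effort = load / actual MA = 18430 / 31.673 = 581.89 N.

582 N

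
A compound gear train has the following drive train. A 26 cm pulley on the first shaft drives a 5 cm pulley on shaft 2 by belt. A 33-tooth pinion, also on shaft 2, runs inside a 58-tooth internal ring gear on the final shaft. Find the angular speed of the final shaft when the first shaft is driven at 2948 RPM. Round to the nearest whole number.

8722 RPM

the first shaft → shaft 2 (belt, 5/26): 2948 ÷ 0.19231 = 15330 RPM
shaft 2 → the final shaft (internal gear, 58/33): 15330 ÷ 1.7576 = 8722 RPM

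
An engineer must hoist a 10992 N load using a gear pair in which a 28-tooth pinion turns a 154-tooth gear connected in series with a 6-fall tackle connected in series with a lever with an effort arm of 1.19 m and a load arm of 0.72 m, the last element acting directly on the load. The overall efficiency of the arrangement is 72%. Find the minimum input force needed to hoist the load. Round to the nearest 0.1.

Gear pair MA = 154/28 = 5.5.
Block-and-tackle MA = number of supporting rope parts = 6.
Lever MA = effort arm / load arm = 1.19/0.72 = 1.6528.
Combined ideal MA = 5.5 × 6 × 1.6528 = 54.542.
Actual MA = 54.542 × 0.72 = 39.27.
Effort = load / actual MA = 10992 / 39.27 = 279.91 N.

279.9 N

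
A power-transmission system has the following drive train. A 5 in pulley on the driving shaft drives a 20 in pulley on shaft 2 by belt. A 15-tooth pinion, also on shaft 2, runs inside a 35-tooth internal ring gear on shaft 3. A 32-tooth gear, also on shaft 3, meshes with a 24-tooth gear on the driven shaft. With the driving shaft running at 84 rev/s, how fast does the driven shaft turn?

belt 20/5 = 4 → 84/4 = 21 rev/s
internal gear 35/15 = 2.3333 → 21/2.3333 = 9 rev/s
gear mesh 24/32 = 0.75 → 9/0.75 = 12 rev/s

12 rev/s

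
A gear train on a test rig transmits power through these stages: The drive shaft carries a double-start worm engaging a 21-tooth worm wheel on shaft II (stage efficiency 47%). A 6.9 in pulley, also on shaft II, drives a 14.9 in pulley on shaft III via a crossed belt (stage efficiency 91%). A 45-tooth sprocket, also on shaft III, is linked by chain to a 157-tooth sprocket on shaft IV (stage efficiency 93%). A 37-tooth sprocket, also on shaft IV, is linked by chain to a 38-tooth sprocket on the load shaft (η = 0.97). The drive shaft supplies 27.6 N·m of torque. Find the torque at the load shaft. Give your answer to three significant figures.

865 N·m

Worm: ratio = 21/2 = 10.5; torque at shaft II = 27.6 × 10.5 × 0.47 = 136.21 N·m.
Belt: ratio = 14.9/6.9 = 2.1594; torque at shaft III = 136.21 × 2.1594 × 0.91 = 267.65 N·m.
Chain: ratio = 157/45 = 3.4889; torque at shaft IV = 267.65 × 3.4889 × 0.93 = 868.45 N·m.
Chain: ratio = 38/37 = 1.027; torque at the load shaft = 868.45 × 1.027 × 0.97 = 865.16 N·m.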